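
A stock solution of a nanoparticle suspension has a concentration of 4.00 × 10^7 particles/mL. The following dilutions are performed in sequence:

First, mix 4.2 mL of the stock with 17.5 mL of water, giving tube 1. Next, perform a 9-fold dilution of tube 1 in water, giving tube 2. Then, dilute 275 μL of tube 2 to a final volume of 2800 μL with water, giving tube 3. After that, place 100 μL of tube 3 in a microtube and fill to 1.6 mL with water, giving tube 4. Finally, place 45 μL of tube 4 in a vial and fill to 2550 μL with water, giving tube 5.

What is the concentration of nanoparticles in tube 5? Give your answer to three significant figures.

Step 1: 4.2 mL + 17.5 mL = 21.7 mL total → factor 21.7/4.2 = 5.1667
Step 2: 9-fold → factor 9
Step 3: 275 μL brought to 2800 μL → factor 2800/275 = 10.182
Step 4: 100 μL brought to 1.6 mL → factor 1600/100 = 16
Step 5: 45 μL brought to 2550 μL → factor 2550/45 = 56.667
Overall dilution factor = 5.1667 × 9 × 10.182 × 16 × 56.667 = 4.2927 × 10^5
Final = 4.00 × 10^7 particles/mL / 4.2927 × 10^5 = 93.2 particles/mL

93.2 particles/mL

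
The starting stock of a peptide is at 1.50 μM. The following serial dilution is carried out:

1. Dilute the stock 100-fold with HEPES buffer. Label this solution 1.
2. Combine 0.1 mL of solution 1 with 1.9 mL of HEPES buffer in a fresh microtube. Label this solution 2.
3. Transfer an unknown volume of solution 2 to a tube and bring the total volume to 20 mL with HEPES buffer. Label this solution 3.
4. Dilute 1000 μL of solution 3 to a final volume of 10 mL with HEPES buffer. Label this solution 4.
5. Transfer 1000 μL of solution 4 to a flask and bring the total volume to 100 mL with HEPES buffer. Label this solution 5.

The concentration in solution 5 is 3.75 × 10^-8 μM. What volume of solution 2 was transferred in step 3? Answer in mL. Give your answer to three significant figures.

1.00 mL

Step 1: 100-fold → factor 100
Step 2: 0.1 mL + 1.9 mL = 2 mL total → factor 2/0.1 = 20
Step 3: v brought to 20 mL → factor = 20 mL/v
Step 4: 1000 μL brought to 10 mL → factor 10000/1000 = 10
Step 5: 1000 μL brought to 100 mL → factor 1 × 10^5/1000 = 100
Product of known-step factors = 2 × 10^6
Overall factor = 1.50 μM / (3.75 × 10^-8 μM) = 4 × 10^7
Step-3 factor = 4 × 10^7 / 2 × 10^6 = 20
v = 20 mL / 20 = 1.00 mL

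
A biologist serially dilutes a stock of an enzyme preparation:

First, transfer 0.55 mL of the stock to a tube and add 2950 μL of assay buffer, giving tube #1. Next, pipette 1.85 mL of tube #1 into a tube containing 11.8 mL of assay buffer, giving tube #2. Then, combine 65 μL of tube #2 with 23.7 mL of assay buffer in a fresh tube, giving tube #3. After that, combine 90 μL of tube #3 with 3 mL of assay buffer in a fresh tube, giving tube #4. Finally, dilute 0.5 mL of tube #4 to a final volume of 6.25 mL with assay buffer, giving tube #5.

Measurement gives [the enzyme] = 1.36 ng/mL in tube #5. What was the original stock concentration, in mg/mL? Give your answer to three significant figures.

Step 1: 0.55 mL + 2950 μL = 3.5 mL total → factor 3.5/0.55 = 6.3636
Step 2: 1.85 mL + 11.8 mL = 13.65 mL total → factor 13.65/1.85 = 7.3784
Step 3: 65 μL + 23.7 mL = 23765 μL total → factor 23765/65 = 365.62
Step 4: 90 μL + 3 mL = 3090 μL total → factor 3090/90 = 34.333
Step 5: 0.5 mL brought to 6.25 mL → factor 6.25/0.5 = 12.5
Overall dilution factor = 6.3636 × 7.3784 × 365.62 × 34.333 × 12.5 = 7.3674 × 10^6
Stock = 1.36 ng/mL × 7.3674 × 10^6 = 1.002 × 10^7 ng/mL = 10.0 mg/mL

10.0 mg/mL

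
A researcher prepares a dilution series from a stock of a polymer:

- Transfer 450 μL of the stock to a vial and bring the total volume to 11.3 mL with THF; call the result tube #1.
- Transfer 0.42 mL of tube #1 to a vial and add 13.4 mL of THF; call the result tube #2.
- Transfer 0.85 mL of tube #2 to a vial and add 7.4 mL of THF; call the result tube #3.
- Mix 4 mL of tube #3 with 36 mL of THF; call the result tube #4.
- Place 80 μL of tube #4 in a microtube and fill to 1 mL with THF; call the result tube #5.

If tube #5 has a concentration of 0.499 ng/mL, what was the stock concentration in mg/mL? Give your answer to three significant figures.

Step 1: 450 μL brought to 11.3 mL → factor 11300/450 = 25.111
Step 2: 0.42 mL + 13.4 mL = 13.82 mL total → factor 13.82/0.42 = 32.905
Step 3: 0.85 mL + 7.4 mL = 8.25 mL total → factor 8.25/0.85 = 9.7059
Step 4: 4 mL + 36 mL = 40 mL total → factor 40/4 = 10
Step 5: 80 μL brought to 1 mL → factor 1000/80 = 12.5
Overall dilution factor = 25.111 × 32.905 × 9.7059 × 10 × 12.5 = 1.0025 × 10^6
Stock = 0.499 ng/mL × 1.0025 × 10^6 = 5.002 × 10^5 ng/mL = 0.500 mg/mL

0.500 mg/mL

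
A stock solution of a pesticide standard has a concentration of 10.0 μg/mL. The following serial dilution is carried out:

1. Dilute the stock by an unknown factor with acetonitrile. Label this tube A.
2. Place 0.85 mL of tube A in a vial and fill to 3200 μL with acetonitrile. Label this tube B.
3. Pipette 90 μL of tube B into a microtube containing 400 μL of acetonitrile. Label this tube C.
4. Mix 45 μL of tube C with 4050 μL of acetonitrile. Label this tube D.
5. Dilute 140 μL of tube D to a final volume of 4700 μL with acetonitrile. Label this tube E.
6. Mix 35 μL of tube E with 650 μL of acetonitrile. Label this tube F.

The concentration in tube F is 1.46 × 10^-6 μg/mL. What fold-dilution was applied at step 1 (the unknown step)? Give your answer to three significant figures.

5.59-fold

Step 1: unknown factor x
Step 2: 0.85 mL brought to 3200 μL → factor 3.2/0.85 = 3.7647
Step 3: 90 μL + 400 μL = 490 μL total → factor 490/90 = 5.4444
Step 4: 45 μL + 4050 μL = 4095 μL total → factor 4095/45 = 91
Step 5: 140 μL brought to 4700 μL → factor 4700/140 = 33.571
Step 6: 35 μL + 650 μL = 685 μL total → factor 685/35 = 19.571
Product of known-step factors = 1.2255 × 10^6
Overall factor = 10.0 μg/mL / (1.46 × 10^-6 μg/mL) = 6.8493 × 10^6
x = 6.8493 × 10^6 / 1.2255 × 10^6 = 5.59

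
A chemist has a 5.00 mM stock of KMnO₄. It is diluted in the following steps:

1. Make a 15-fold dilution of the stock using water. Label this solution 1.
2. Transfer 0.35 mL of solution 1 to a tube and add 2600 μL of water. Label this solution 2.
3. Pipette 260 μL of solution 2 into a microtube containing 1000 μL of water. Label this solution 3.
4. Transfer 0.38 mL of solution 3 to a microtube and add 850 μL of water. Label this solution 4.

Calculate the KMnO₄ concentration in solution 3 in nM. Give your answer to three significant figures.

Step 1: 15-fold → factor 15
Step 2: 0.35 mL + 2600 μL = 2.95 mL total → factor 2.95/0.35 = 8.4286
Step 3: 260 μL + 1000 μL = 1260 μL total → factor 1260/260 = 4.8462
Dilution factor through solution 3 = 15 × 8.4286 × 4.8462 = 612.69
[solution 3] = 5.00 mM / 612.69 = 0.008161 mM = 8.16 × 10^3 nM

8.16 × 10^3 nM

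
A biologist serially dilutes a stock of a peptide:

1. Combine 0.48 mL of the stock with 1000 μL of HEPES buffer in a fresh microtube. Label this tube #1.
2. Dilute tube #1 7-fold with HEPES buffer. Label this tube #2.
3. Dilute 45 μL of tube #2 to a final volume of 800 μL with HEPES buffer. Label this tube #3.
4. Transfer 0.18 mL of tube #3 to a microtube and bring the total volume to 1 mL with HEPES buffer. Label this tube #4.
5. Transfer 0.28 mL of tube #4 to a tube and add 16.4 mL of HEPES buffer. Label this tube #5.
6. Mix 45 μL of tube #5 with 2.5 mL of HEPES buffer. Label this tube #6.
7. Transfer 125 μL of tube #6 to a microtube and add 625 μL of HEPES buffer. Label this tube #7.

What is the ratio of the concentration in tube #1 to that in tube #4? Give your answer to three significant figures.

691

Step 1: 0.48 mL + 1000 μL = 1.48 mL total → factor 1.48/0.48 = 3.0833
Step 2: 7-fold → factor 7
Step 3: 45 μL brought to 800 μL → factor 800/45 = 17.778
Step 4: 0.18 mL brought to 1 mL → factor 1/0.18 = 5.5556
Dilution factor to tube #1 = 3.0833; to tube #4 = 2131.7
[tube #1]/[tube #4] = (factor to tube #4)/(factor to tube #1) = 2131.7/3.0833 = 691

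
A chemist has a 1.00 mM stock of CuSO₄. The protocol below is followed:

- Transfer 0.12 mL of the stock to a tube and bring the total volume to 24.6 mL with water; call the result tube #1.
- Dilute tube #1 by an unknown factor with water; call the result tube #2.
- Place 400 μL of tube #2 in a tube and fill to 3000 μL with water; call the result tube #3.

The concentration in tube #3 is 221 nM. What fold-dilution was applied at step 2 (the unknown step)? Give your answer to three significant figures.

Step 1: 0.12 mL brought to 24.6 mL → factor 24.6/0.12 = 205
Step 2: unknown factor x
Step 3: 400 μL brought to 3000 μL → factor 3000/400 = 7.5
Product of known-step factors = 1537.5
Overall factor = 1.00 mM / (221 nM) = 4524.9
x = 4524.9 / 1537.5 = 2.94

2.94-fold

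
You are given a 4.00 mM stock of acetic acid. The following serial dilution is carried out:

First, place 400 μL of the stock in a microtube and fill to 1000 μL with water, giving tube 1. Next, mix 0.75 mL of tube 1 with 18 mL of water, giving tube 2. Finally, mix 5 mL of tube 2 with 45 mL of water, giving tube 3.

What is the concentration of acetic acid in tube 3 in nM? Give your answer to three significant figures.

Step 1: 400 μL brought to 1000 μL → factor 1000/400 = 2.5
Step 2: 0.75 mL + 18 mL = 18.75 mL total → factor 18.75/0.75 = 25
Step 3: 5 mL + 45 mL = 50 mL total → factor 50/5 = 10
Overall dilution factor = 2.5 × 25 × 10 = 625
Final = 4.00 mM / 625 = 0.006400 mM = 6.40 × 10^3 nM

6.40 × 10^3 nM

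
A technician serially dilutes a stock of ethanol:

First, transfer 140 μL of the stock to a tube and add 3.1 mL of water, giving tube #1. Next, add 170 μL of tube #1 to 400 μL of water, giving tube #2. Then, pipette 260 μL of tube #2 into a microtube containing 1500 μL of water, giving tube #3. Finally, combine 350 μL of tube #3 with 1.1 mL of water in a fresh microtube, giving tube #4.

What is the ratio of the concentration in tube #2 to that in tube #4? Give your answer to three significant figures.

28.0

Step 1: 140 μL + 3.1 mL = 3240 μL total → factor 3240/140 = 23.143
Step 2: 170 μL + 400 μL = 570 μL total → factor 570/170 = 3.3529
Step 3: 260 μL + 1500 μL = 1760 μL total → factor 1760/260 = 6.7692
Step 4: 350 μL + 1.1 mL = 1450 μL total → factor 1450/350 = 4.1429
Dilution factor to tube #2 = 77.597; to tube #4 = 2176.1
[tube #2]/[tube #4] = (factor to tube #4)/(factor to tube #2) = 2176.1/77.597 = 28.0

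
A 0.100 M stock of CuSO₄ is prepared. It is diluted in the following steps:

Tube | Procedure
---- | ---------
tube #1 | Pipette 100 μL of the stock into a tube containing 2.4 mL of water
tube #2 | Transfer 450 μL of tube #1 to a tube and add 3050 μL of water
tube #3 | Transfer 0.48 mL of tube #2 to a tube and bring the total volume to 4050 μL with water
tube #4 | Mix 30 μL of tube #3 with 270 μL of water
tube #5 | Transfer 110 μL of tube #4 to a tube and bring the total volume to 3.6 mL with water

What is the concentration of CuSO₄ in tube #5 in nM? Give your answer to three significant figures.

186 nM

Step 1: 100 μL + 2.4 mL = 2500 μL total → factor 2500/100 = 25
Step 2: 450 μL + 3050 μL = 3500 μL total → factor 3500/450 = 7.7778
Step 3: 0.48 mL brought to 4050 μL → factor 4.05/0.48 = 8.4375
Step 4: 30 μL + 270 μL = 300 μL total → factor 300/30 = 10
Step 5: 110 μL brought to 3.6 mL → factor 3600/110 = 32.727
Overall dilution factor = 25 × 7.7778 × 8.4375 × 10 × 32.727 = 5.3693 × 10^5
Final = 0.100 M / 5.3693 × 10^5 = 1.862 × 10^-7 M = 186 nM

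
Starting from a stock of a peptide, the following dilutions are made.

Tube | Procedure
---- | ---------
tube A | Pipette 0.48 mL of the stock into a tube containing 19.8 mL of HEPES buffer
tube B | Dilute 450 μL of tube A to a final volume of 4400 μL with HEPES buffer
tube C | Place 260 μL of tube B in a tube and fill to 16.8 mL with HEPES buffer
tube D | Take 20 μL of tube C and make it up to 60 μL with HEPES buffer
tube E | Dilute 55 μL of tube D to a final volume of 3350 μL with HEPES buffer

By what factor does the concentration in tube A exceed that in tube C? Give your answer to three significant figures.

Step 1: 0.48 mL + 19.8 mL = 20.28 mL total → factor 20.28/0.48 = 42.25
Step 2: 450 μL brought to 4400 μL → factor 4400/450 = 9.7778
Step 3: 260 μL brought to 16.8 mL → factor 16800/260 = 64.615
Dilution factor to tube A = 42.25; to tube C = 26693
[tube A]/[tube C] = (factor to tube C)/(factor to tube A) = 26693/42.25 = 632

632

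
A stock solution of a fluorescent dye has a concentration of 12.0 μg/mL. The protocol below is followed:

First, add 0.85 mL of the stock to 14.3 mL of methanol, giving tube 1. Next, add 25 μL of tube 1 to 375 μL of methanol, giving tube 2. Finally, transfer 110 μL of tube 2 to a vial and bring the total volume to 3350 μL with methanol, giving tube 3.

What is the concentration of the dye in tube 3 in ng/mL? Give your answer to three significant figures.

Step 1: 0.85 mL + 14.3 mL = 15.15 mL total → factor 15.15/0.85 = 17.824
Step 2: 25 μL + 375 μL = 400 μL total → factor 400/25 = 16
Step 3: 110 μL brought to 3350 μL → factor 3350/110 = 30.455
Overall dilution factor = 17.824 × 16 × 30.455 = 8684.9
Final = 12.0 μg/mL / 8684.9 = 0.001382 μg/mL = 1.38 ng/mL

1.38 ng/mL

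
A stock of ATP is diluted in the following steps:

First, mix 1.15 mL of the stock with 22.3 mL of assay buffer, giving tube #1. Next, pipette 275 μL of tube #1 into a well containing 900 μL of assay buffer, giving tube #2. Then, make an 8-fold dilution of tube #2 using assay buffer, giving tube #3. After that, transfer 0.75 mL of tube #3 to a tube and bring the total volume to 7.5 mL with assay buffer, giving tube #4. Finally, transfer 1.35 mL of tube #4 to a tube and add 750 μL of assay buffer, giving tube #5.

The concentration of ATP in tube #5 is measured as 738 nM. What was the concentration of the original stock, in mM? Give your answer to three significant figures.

Step 1: 1.15 mL + 22.3 mL = 23.45 mL total → factor 23.45/1.15 = 20.391
Step 2: 275 μL + 900 μL = 1175 μL total → factor 1175/275 = 4.2727
Step 3: 8-fold → factor 8
Step 4: 0.75 mL brought to 7.5 mL → factor 7.5/0.75 = 10
Step 5: 1.35 mL + 750 μL = 2.1 mL total → factor 2.1/1.35 = 1.5556
Overall dilution factor = 20.391 × 4.2727 × 8 × 10 × 1.5556 = 10842
Stock = 738 nM × 10842 = 8.002 × 10^6 nM = 8.00 mM

8.00 mM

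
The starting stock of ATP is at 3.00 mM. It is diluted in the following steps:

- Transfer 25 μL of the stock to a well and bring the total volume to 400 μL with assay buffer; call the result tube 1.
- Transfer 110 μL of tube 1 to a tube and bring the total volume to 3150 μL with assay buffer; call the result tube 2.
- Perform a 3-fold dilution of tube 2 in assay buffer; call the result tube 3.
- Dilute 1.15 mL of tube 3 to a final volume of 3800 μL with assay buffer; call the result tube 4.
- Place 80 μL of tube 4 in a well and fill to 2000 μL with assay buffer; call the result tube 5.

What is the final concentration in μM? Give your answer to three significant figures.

Step 1: 25 μL brought to 400 μL → factor 400/25 = 16
Step 2: 110 μL brought to 3150 μL → factor 3150/110 = 28.636
Step 3: 3-fold → factor 3
Step 4: 1.15 mL brought to 3800 μL → factor 3.8/1.15 = 3.3043
Step 5: 80 μL brought to 2000 μL → factor 2000/80 = 25
Overall dilution factor = 16 × 28.636 × 3 × 3.3043 × 25 = 1.1355 × 10^5
Final = 3.00 mM / 1.1355 × 10^5 = 2.642 × 10^-5 mM = 0.0264 μM

0.0264 μM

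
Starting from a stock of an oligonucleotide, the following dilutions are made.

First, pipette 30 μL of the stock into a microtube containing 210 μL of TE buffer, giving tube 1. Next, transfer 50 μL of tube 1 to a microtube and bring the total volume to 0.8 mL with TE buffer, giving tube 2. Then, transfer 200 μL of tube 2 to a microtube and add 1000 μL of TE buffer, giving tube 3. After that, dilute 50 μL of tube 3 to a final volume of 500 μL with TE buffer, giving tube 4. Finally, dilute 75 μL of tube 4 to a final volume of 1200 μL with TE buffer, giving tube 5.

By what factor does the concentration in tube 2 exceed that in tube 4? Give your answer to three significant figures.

60.0

Step 1: 30 μL + 210 μL = 240 μL total → factor 240/30 = 8
Step 2: 50 μL brought to 0.8 mL → factor 800/50 = 16
Step 3: 200 μL + 1000 μL = 1200 μL total → factor 1200/200 = 6
Step 4: 50 μL brought to 500 μL → factor 500/50 = 10
Dilution factor to tube 2 = 128; to tube 4 = 7680
[tube 2]/[tube 4] = (factor to tube 4)/(factor to tube 2) = 7680/128 = 60.0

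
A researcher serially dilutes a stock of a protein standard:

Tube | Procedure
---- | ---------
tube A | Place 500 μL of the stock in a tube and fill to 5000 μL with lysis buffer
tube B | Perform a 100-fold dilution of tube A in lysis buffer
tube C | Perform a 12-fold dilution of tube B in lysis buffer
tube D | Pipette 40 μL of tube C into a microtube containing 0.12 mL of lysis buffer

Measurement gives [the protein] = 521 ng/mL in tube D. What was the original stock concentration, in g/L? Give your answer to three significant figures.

Step 1: 500 μL brought to 5000 μL → factor 5000/500 = 10
Step 2: 100-fold → factor 100
Step 3: 12-fold → factor 12
Step 4: 40 μL + 0.12 mL = 160 μL total → factor 160/40 = 4
Overall dilution factor = 10 × 100 × 12 × 4 = 48000
Stock = 521 ng/mL × 48000 = 2.501 × 10^7 ng/mL = 25.0 g/L

25.0 g/L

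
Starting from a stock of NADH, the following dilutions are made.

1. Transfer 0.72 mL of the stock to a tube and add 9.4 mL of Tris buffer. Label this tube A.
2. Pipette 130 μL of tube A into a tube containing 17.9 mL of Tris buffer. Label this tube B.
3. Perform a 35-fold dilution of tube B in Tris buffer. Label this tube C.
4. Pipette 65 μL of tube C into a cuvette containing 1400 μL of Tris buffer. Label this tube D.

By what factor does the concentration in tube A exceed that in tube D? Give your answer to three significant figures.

Step 1: 0.72 mL + 9.4 mL = 10.12 mL total → factor 10.12/0.72 = 14.056
Step 2: 130 μL + 17.9 mL = 18030 μL total → factor 18030/130 = 138.69
Step 3: 35-fold → factor 35
Step 4: 65 μL + 1400 μL = 1465 μL total → factor 1465/65 = 22.538
Dilution factor to tube A = 14.056; to tube D = 1.5378 × 10^6
[tube A]/[tube D] = (factor to tube D)/(factor to tube A) = 1.5378 × 10^6/14.056 = 1.09 × 10^5

1.09 × 10^5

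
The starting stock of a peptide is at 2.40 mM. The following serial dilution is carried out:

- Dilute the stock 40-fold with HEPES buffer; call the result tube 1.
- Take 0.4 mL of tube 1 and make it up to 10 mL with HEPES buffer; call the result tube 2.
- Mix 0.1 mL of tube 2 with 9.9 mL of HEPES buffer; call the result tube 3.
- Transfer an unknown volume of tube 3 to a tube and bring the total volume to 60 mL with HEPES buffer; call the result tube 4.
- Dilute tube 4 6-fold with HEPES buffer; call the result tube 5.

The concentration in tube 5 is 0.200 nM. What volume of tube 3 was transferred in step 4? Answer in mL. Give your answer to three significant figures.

Step 1: 40-fold → factor 40
Step 2: 0.4 mL brought to 10 mL → factor 10/0.4 = 25
Step 3: 0.1 mL + 9.9 mL = 10 mL total → factor 10/0.1 = 100
Step 4: v brought to 60 mL → factor = 60 mL/v
Step 5: 6-fold → factor 6
Product of known-step factors = 6 × 10^5
Overall factor = 2.40 mM / (0.200 nM) = 1.2 × 10^7
Step-4 factor = 1.2 × 10^7 / 6 × 10^5 = 20
v = 60 mL / 20 = 3.00 mL

3.00 mL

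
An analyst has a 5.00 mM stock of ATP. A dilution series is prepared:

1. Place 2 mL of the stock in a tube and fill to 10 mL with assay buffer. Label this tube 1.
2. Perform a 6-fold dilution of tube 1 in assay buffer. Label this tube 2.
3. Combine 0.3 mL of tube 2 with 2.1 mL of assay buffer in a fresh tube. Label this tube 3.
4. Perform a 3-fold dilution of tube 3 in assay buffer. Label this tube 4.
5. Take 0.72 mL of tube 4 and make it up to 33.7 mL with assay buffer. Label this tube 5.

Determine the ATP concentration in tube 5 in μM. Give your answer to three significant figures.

0.148 μM

Step 1: 2 mL brought to 10 mL → factor 10/2 = 5
Step 2: 6-fold → factor 6
Step 3: 0.3 mL + 2.1 mL = 2.4 mL total → factor 2.4/0.3 = 8
Step 4: 3-fold → factor 3
Step 5: 0.72 mL brought to 33.7 mL → factor 33.7/0.72 = 46.806
Overall dilution factor = 5 × 6 × 8 × 3 × 46.806 = 33700
Final = 5.00 mM / 33700 = 0.0001484 mM = 0.148 μM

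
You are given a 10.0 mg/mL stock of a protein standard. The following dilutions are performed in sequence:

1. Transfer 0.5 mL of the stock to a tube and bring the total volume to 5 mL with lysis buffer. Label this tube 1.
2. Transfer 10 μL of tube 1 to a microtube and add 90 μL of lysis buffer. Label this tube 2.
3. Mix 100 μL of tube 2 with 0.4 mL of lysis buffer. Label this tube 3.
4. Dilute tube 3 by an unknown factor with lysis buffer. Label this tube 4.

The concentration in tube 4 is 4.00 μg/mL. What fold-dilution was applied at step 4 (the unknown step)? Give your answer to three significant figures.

Step 1: 0.5 mL brought to 5 mL → factor 5/0.5 = 10
Step 2: 10 μL + 90 μL = 100 μL total → factor 100/10 = 10
Step 3: 100 μL + 0.4 mL = 500 μL total → factor 500/100 = 5
Step 4: unknown factor x
Product of known-step factors = 500
Overall factor = 10.0 mg/mL / (4.00 μg/mL) = 2500
x = 2500 / 500 = 5.00

5.00-fold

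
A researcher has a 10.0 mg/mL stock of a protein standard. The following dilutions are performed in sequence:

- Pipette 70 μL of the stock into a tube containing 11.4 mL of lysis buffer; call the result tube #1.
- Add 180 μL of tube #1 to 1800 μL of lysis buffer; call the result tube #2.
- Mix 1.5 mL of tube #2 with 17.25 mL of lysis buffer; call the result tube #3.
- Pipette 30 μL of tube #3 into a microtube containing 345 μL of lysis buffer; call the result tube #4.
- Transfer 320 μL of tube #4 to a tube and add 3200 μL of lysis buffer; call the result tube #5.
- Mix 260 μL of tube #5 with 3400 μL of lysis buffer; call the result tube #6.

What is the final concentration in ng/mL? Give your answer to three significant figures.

0.229 ng/mL

Step 1: 70 μL + 11.4 mL = 11470 μL total → factor 11470/70 = 163.86
Step 2: 180 μL + 1800 μL = 1980 μL total → factor 1980/180 = 11
Step 3: 1.5 mL + 17.25 mL = 18.75 mL total → factor 18.75/1.5 = 12.5
Step 4: 30 μL + 345 μL = 375 μL total → factor 375/30 = 12.5
Step 5: 320 μL + 3200 μL = 3520 μL total → factor 3520/320 = 11
Step 6: 260 μL + 3400 μL = 3660 μL total → factor 3660/260 = 14.077
Overall dilution factor = 163.86 × 11 × 12.5 × 12.5 × 11 × 14.077 = 4.3609 × 10^7
Final = 10.0 mg/mL / 4.3609 × 10^7 = 2.293 × 10^-7 mg/mL = 0.229 ng/mL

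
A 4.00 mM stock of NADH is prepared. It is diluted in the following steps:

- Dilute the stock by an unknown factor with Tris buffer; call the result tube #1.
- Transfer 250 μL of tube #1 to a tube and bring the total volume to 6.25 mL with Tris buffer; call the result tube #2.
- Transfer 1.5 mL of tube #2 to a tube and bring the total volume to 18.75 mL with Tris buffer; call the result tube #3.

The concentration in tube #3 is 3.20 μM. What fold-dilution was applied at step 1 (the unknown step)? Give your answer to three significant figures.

4.00-fold

Step 1: unknown factor x
Step 2: 250 μL brought to 6.25 mL → factor 6250/250 = 25
Step 3: 1.5 mL brought to 18.75 mL → factor 18.75/1.5 = 12.5
Product of known-step factors = 312.5
Overall factor = 4.00 mM / (3.20 μM) = 1250
x = 1250 / 312.5 = 4.00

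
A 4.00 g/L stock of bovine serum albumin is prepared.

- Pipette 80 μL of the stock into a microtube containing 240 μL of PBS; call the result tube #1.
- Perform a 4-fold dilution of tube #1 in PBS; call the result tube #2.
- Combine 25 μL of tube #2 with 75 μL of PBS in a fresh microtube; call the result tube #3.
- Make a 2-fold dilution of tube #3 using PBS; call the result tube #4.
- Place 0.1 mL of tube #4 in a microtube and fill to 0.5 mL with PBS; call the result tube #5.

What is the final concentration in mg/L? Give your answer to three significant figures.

6.25 mg/L

Step 1: 80 μL + 240 μL = 320 μL total → factor 320/80 = 4
Step 2: 4-fold → factor 4
Step 3: 25 μL + 75 μL = 100 μL total → factor 100/25 = 4
Step 4: 2-fold → factor 2
Step 5: 0.1 mL brought to 0.5 mL → factor 0.5/0.1 = 5
Overall dilution factor = 4 × 4 × 4 × 2 × 5 = 640
Final = 4.00 g/L / 640 = 0.006250 g/L = 6.25 mg/L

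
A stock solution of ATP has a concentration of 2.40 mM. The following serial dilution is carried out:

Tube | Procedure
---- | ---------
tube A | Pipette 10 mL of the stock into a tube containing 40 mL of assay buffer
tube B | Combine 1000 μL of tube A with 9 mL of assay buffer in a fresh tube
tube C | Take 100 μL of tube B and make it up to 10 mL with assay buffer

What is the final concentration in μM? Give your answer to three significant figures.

Step 1: 10 mL + 40 mL = 50 mL total → factor 50/10 = 5
Step 2: 1000 μL + 9 mL = 10000 μL total → factor 10000/1000 = 10
Step 3: 100 μL brought to 10 mL → factor 10000/100 = 100
Overall dilution factor = 5 × 10 × 100 = 5000
Final = 2.40 mM / 5000 = 0.0004800 mM = 0.480 μM

0.480 μM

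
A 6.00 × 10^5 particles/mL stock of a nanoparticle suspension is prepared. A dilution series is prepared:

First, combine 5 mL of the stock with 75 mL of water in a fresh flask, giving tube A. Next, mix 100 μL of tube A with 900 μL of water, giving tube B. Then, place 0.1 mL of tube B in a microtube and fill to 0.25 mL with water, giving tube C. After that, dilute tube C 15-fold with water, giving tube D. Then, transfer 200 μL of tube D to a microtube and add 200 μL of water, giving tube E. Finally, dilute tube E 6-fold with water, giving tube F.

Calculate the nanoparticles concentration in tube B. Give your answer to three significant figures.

3.75 × 10^3 particles/mL

Step 1: 5 mL + 75 mL = 80 mL total → factor 80/5 = 16
Step 2: 100 μL + 900 μL = 1000 μL total → factor 1000/100 = 10
Dilution factor through tube B = 16 × 10 = 160
[tube B] = 6.00 × 10^5 particles/mL / 160 = 3.75 × 10^3 particles/mL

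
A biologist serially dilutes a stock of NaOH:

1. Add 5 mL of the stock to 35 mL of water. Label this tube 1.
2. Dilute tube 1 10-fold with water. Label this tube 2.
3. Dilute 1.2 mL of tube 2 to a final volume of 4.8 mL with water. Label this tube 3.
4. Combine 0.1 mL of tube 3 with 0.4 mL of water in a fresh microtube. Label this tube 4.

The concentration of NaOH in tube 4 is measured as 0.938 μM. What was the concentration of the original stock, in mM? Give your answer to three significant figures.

Step 1: 5 mL + 35 mL = 40 mL total → factor 40/5 = 8
Step 2: 10-fold → factor 10
Step 3: 1.2 mL brought to 4.8 mL → factor 4.8/1.2 = 4
Step 4: 0.1 mL + 0.4 mL = 0.5 mL total → factor 0.5/0.1 = 5
Overall dilution factor = 8 × 10 × 4 × 5 = 1600
Stock = 0.938 μM × 1600 = 1501 μM = 1.50 mM

1.50 mM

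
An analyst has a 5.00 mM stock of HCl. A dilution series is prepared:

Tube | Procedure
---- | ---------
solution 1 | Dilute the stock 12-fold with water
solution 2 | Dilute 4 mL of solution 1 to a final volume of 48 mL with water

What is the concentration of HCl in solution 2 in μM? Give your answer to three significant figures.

34.7 μM

Step 1: 12-fold → factor 12
Step 2: 4 mL brought to 48 mL → factor 48/4 = 12
Overall dilution factor = 12 × 12 = 144
Final = 5.00 mM / 144 = 0.03472 mM = 34.7 μM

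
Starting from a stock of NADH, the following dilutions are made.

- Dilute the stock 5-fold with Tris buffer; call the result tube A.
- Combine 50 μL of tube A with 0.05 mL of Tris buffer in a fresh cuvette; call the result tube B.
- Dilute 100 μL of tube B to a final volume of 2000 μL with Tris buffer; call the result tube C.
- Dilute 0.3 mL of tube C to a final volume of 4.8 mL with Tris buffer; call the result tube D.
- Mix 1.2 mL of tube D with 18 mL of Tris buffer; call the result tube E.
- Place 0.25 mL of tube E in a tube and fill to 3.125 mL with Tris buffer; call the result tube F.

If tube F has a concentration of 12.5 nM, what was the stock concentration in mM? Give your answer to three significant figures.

Step 1: 5-fold → factor 5
Step 2: 50 μL + 0.05 mL = 100 μL total → factor 100/50 = 2
Step 3: 100 μL brought to 2000 μL → factor 2000/100 = 20
Step 4: 0.3 mL brought to 4.8 mL → factor 4.8/0.3 = 16
Step 5: 1.2 mL + 18 mL = 19.2 mL total → factor 19.2/1.2 = 16
Step 6: 0.25 mL brought to 3.125 mL → factor 3.125/0.25 = 12.5
Overall dilution factor = 5 × 2 × 20 × 16 × 16 × 12.5 = 6.4 × 10^5
Stock = 12.5 nM × 6.4 × 10^5 = 8.000 × 10^6 nM = 8.00 mM

8.00 mM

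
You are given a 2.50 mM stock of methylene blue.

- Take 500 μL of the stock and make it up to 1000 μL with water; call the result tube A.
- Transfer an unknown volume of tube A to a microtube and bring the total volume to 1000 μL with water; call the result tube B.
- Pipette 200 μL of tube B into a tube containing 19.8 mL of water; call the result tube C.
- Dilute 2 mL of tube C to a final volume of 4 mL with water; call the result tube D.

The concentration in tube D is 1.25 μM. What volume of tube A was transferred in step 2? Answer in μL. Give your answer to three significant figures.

Step 1: 500 μL brought to 1000 μL → factor 1000/500 = 2
Step 2: v brought to 1000 μL → factor = 1000 μL/v
Step 3: 200 μL + 19.8 mL = 20000 μL total → factor 20000/200 = 100
Step 4: 2 mL brought to 4 mL → factor 4/2 = 2
Product of known-step factors = 400
Overall factor = 2.50 mM / (1.25 μM) = 2000
Step-2 factor = 2000 / 400 = 5
v = 1000 μL / 5 = 200 μL

200 μL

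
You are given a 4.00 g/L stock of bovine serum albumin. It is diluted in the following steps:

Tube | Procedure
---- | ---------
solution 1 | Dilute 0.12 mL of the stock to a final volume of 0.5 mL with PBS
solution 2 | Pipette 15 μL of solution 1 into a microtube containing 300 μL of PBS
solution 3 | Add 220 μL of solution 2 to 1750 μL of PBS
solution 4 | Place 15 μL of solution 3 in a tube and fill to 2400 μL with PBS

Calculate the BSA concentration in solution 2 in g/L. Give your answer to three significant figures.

Step 1: 0.12 mL brought to 0.5 mL → factor 0.5/0.12 = 4.1667
Step 2: 15 μL + 300 μL = 315 μL total → factor 315/15 = 21
Dilution factor through solution 2 = 4.1667 × 21 = 87.5
[solution 2] = 4.00 g/L / 87.5 = 0.0457 g/L

0.0457 g/L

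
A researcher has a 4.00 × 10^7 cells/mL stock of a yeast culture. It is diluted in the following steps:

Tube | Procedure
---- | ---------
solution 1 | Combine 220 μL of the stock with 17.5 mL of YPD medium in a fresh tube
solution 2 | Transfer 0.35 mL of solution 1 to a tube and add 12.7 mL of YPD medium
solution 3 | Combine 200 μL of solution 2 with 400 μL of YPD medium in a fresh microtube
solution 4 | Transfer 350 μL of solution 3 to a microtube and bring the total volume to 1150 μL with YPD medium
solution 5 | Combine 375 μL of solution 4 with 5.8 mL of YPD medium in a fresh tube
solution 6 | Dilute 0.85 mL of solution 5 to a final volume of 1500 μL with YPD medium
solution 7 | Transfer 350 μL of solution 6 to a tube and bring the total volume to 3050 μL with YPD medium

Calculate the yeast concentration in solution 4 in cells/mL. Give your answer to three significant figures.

Step 1: 220 μL + 17.5 mL = 17720 μL total → factor 17720/220 = 80.545
Step 2: 0.35 mL + 12.7 mL = 13.05 mL total → factor 13.05/0.35 = 37.286
Step 3: 200 μL + 400 μL = 600 μL total → factor 600/200 = 3
Step 4: 350 μL brought to 1150 μL → factor 1150/350 = 3.2857
Dilution factor through solution 4 = 80.545 × 37.286 × 3 × 3.2857 = 29603
[solution 4] = 4.00 × 10^7 cells/mL / 29603 = 1.35 × 10^3 cells/mL

1.35 × 10^3 cells/mL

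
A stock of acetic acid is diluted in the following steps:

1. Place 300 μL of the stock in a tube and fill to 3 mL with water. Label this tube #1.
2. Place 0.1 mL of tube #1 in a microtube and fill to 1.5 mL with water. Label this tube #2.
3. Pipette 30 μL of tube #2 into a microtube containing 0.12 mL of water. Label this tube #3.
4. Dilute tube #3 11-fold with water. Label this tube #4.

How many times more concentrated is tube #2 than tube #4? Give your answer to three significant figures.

55.0

Step 1: 300 μL brought to 3 mL → factor 3000/300 = 10
Step 2: 0.1 mL brought to 1.5 mL → factor 1.5/0.1 = 15
Step 3: 30 μL + 0.12 mL = 150 μL total → factor 150/30 = 5
Step 4: 11-fold → factor 11
Dilution factor to tube #2 = 150; to tube #4 = 8250
[tube #2]/[tube #4] = (factor to tube #4)/(factor to tube #2) = 8250/150 = 55.0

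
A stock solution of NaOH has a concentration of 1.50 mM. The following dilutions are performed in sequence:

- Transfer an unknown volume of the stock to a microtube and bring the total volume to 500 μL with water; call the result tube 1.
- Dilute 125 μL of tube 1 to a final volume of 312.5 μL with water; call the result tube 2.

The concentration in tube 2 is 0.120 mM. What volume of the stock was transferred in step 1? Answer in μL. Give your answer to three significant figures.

100 μL

Step 1: v brought to 500 μL → factor = 500 μL/v
Step 2: 125 μL brought to 312.5 μL → factor 312.5/125 = 2.5
Product of known-step factors = 2.5
Overall factor = 1.50 mM / (0.120 mM) = 12.5
Step-1 factor = 12.5 / 2.5 = 5
v = 500 μL / 5 = 100 μL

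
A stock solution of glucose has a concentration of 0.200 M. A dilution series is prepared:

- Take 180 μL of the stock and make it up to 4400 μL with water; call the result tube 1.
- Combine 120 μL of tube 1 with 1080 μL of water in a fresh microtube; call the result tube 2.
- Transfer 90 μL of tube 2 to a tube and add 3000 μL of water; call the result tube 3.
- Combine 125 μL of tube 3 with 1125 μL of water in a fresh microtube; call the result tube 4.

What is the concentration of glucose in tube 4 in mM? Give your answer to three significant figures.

0.00238 mM

Step 1: 180 μL brought to 4400 μL → factor 4400/180 = 24.444
Step 2: 120 μL + 1080 μL = 1200 μL total → factor 1200/120 = 10
Step 3: 90 μL + 3000 μL = 3090 μL total → factor 3090/90 = 34.333
Step 4: 125 μL + 1125 μL = 1250 μL total → factor 1250/125 = 10
Overall dilution factor = 24.444 × 10 × 34.333 × 10 = 83926
Final = 0.200 M / 83926 = 2.383 × 10^-6 M = 0.00238 mM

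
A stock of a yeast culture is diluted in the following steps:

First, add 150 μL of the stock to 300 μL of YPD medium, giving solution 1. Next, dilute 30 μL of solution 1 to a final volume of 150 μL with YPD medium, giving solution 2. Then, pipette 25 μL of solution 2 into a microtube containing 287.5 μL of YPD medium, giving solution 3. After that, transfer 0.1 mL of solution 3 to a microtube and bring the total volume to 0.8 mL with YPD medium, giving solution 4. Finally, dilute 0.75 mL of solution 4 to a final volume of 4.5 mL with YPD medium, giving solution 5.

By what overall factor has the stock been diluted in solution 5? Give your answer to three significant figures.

Step 1: 150 μL + 300 μL = 450 μL total → factor 450/150 = 3
Step 2: 30 μL brought to 150 μL → factor 150/30 = 5
Step 3: 25 μL + 287.5 μL = 312.5 μL total → factor 312.5/25 = 12.5
Step 4: 0.1 mL brought to 0.8 mL → factor 0.8/0.1 = 8
Step 5: 0.75 mL brought to 4.5 mL → factor 4.5/0.75 = 6
Overall dilution factor = 3 × 5 × 12.5 × 8 × 6 = 9000

9.00 × 10^3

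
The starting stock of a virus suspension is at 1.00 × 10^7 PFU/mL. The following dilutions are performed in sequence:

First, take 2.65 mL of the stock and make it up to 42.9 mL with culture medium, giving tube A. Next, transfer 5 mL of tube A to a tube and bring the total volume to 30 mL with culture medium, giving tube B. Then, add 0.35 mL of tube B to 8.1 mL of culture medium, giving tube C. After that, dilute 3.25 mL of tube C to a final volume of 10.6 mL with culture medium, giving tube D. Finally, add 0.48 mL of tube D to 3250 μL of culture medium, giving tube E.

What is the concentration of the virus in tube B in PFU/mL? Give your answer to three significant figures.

1.03 × 10^5 PFU/mL

Step 1: 2.65 mL brought to 42.9 mL → factor 42.9/2.65 = 16.189
Step 2: 5 mL brought to 30 mL → factor 30/5 = 6
Dilution factor through tube B = 16.189 × 6 = 97.132
[tube B] = 1.00 × 10^7 PFU/mL / 97.132 = 1.03 × 10^5 PFU/mL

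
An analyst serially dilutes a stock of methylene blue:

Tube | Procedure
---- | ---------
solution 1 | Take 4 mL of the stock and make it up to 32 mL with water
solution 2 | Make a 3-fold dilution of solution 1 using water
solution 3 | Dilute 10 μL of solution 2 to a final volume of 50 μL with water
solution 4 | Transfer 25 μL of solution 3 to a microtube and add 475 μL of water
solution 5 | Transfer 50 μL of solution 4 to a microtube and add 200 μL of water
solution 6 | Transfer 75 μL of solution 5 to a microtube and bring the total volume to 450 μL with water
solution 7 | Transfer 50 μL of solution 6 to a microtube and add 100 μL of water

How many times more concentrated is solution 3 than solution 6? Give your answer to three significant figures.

600

Step 1: 4 mL brought to 32 mL → factor 32/4 = 8
Step 2: 3-fold → factor 3
Step 3: 10 μL brought to 50 μL → factor 50/10 = 5
Step 4: 25 μL + 475 μL = 500 μL total → factor 500/25 = 20
Step 5: 50 μL + 200 μL = 250 μL total → factor 250/50 = 5
Step 6: 75 μL brought to 450 μL → factor 450/75 = 6
Dilution factor to solution 3 = 120; to solution 6 = 72000
[solution 3]/[solution 6] = (factor to solution 6)/(factor to solution 3) = 72000/120 = 600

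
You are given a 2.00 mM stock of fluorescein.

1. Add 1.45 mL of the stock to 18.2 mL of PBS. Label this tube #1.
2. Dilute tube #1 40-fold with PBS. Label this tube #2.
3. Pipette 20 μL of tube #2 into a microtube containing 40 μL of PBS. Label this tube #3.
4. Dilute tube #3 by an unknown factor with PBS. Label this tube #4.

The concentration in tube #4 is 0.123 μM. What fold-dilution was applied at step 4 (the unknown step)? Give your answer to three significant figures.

Step 1: 1.45 mL + 18.2 mL = 19.65 mL total → factor 19.65/1.45 = 13.552
Step 2: 40-fold → factor 40
Step 3: 20 μL + 40 μL = 60 μL total → factor 60/20 = 3
Step 4: unknown factor x
Product of known-step factors = 1626.2
Overall factor = 2.00 mM / (0.123 μM) = 16260
x = 16260 / 1626.2 = 10.0

10.0-fold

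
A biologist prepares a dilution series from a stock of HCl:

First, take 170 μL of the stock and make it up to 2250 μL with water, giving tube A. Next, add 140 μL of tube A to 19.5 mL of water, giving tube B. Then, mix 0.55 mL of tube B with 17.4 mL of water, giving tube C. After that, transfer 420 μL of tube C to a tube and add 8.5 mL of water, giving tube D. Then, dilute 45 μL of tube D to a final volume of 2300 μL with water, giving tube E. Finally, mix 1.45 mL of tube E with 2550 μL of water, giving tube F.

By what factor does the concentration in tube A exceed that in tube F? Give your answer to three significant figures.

1.37 × 10^7

Step 1: 170 μL brought to 2250 μL → factor 2250/170 = 13.235
Step 2: 140 μL + 19.5 mL = 19640 μL total → factor 19640/140 = 140.29
Step 3: 0.55 mL + 17.4 mL = 17.95 mL total → factor 17.95/0.55 = 32.636
Step 4: 420 μL + 8.5 mL = 8920 μL total → factor 8920/420 = 21.238
Step 5: 45 μL brought to 2300 μL → factor 2300/45 = 51.111
Step 6: 1.45 mL + 2550 μL = 4 mL total → factor 4/1.45 = 2.7586
Dilution factor to tube A = 13.235; to tube F = 1.8146 × 10^8
[tube A]/[tube F] = (factor to tube F)/(factor to tube A) = 1.8146 × 10^8/13.235 = 1.37 × 10^7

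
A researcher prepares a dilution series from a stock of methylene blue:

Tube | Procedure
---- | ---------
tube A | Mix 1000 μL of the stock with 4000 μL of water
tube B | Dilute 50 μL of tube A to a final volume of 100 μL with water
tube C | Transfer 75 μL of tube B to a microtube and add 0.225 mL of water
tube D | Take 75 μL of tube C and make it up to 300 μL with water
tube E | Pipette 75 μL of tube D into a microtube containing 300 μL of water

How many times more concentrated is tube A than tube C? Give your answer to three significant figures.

8.00

Step 1: 1000 μL + 4000 μL = 5000 μL total → factor 5000/1000 = 5
Step 2: 50 μL brought to 100 μL → factor 100/50 = 2
Step 3: 75 μL + 0.225 mL = 300 μL total → factor 300/75 = 4
Dilution factor to tube A = 5; to tube C = 40
[tube A]/[tube C] = (factor to tube C)/(factor to tube A) = 40/5 = 8.00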